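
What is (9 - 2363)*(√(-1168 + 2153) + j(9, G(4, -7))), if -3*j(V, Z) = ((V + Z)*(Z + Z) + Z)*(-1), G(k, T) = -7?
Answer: 82390/3 - 2354*√985 ≈ -46416.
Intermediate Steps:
j(V, Z) = Z/3 + 2*Z*(V + Z)/3 (j(V, Z) = -((V + Z)*(Z + Z) + Z)*(-1)/3 = -((V + Z)*(2*Z) + Z)*(-1)/3 = -(2*Z*(V + Z) + Z)*(-1)/3 = -(Z + 2*Z*(V + Z))*(-1)/3 = -(-Z - 2*Z*(V + Z))/3 = Z/3 + 2*Z*(V + Z)/3)
(9 - 2363)*(√(-1168 + 2153) + j(9, G(4, -7))) = (9 - 2363)*(√(-1168 + 2153) + (⅓)*(-7)*(1 + 2*9 + 2*(-7))) = -2354*(√985 + (⅓)*(-7)*(1 + 18 - 14)) = -2354*(√985 + (⅓)*(-7)*5) = -2354*(√985 - 35/3) = -2354*(-35/3 + √985) = 82390/3 - 2354*√985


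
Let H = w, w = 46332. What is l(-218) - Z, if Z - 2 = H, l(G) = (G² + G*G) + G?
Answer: 48496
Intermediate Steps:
l(G) = G + 2*G² (l(G) = (G² + G²) + G = 2*G² + G = G + 2*G²)
H = 46332
Z = 46334 (Z = 2 + 46332 = 46334)
l(-218) - Z = -218*(1 + 2*(-218)) - 1*46334 = -218*(1 - 436) - 46334 = -218*(-435) - 46334 = 94830 - 46334 = 48496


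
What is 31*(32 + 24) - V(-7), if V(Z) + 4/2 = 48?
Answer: 1690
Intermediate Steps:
V(Z) = 46 (V(Z) = -2 + 48 = 46)
31*(32 + 24) - V(-7) = 31*(32 + 24) - 1*46 = 31*56 - 46 = 1736 - 46 = 1690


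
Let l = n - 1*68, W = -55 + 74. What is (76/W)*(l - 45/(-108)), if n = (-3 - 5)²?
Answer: -43/3 ≈ -14.333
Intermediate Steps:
W = 19
n = 64 (n = (-8)² = 64)
l = -4 (l = 64 - 1*68 = 64 - 68 = -4)
(76/W)*(l - 45/(-108)) = (76/19)*(-4 - 45/(-108)) = (76*(1/19))*(-4 - 45*(-1/108)) = 4*(-4 + 5/12) = 4*(-43/12) = -43/3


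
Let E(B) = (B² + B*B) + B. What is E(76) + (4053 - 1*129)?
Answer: 15552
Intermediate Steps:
E(B) = B + 2*B² (E(B) = (B² + B²) + B = 2*B² + B = B + 2*B²)
E(76) + (4053 - 1*129) = 76*(1 + 2*76) + (4053 - 1*129) = 76*(1 + 152) + (4053 - 129) = 76*153 + 3924 = 11628 + 3924 = 15552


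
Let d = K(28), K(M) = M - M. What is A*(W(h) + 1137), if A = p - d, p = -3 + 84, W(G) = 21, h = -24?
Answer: 93798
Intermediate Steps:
K(M) = 0
p = 81
d = 0
A = 81 (A = 81 - 1*0 = 81 + 0 = 81)
A*(W(h) + 1137) = 81*(21 + 1137) = 81*1158 = 93798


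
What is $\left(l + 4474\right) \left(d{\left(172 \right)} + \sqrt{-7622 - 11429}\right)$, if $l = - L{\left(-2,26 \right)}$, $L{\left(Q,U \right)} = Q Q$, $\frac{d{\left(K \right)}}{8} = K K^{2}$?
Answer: $181962900480 + 4470 i \sqrt{19051} \approx 1.8196 \cdot 10^{11} + 6.1697 \cdot 10^{5} i$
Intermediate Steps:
$d{\left(K \right)} = 8 K^{3}$ ($d{\left(K \right)} = 8 K K^{2} = 8 K^{3}$)
$L{\left(Q,U \right)} = Q^{2}$
$l = -4$ ($l = - \left(-2\right)^{2} = \left(-1\right) 4 = -4$)
$\left(l + 4474\right) \left(d{\left(172 \right)} + \sqrt{-7622 - 11429}\right) = \left(-4 + 4474\right) \left(8 \cdot 172^{3} + \sqrt{-7622 - 11429}\right) = 4470 \left(8 \cdot 5088448 + \sqrt{-19051}\right) = 4470 \left(40707584 + i \sqrt{19051}\right) = 181962900480 + 4470 i \sqrt{19051}$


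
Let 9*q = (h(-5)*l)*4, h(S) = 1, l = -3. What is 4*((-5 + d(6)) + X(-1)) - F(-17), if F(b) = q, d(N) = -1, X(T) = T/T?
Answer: -56/3 ≈ -18.667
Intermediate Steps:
X(T) = 1
q = -4/3 (q = ((1*(-3))*4)/9 = (-3*4)/9 = (⅑)*(-12) = -4/3 ≈ -1.3333)
F(b) = -4/3
4*((-5 + d(6)) + X(-1)) - F(-17) = 4*((-5 - 1) + 1) - 1*(-4/3) = 4*(-6 + 1) + 4/3 = 4*(-5) + 4/3 = -20 + 4/3 = -56/3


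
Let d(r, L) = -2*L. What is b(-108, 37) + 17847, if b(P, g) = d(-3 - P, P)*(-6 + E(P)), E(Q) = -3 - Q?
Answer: 39231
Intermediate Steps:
b(P, g) = -2*P*(-9 - P) (b(P, g) = (-2*P)*(-6 + (-3 - P)) = (-2*P)*(-9 - P) = -2*P*(-9 - P))
b(-108, 37) + 17847 = 2*(-108)*(9 - 108) + 17847 = 2*(-108)*(-99) + 17847 = 21384 + 17847 = 39231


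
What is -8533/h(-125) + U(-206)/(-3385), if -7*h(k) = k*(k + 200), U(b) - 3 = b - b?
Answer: -40443512/6346875 ≈ -6.3722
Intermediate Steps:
U(b) = 3 (U(b) = 3 + (b - b) = 3 + 0 = 3)
h(k) = -k*(200 + k)/7 (h(k) = -k*(k + 200)/7 = -k*(200 + k)/7)
-8533/h(-125) + U(-206)/(-3385) = -8533*7/(125*(200 - 125)) + 3/(-3385) = -8533/((-⅐*(-125)*75)) + 3*(-1/3385) = -8533/9375/7 - 3/3385 = -8533*7/9375 - 3/3385 = -59731/9375 - 3/3385 = -40443512/6346875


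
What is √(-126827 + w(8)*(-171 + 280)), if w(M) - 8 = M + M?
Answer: I*√124211 ≈ 352.44*I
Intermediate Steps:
w(M) = 8 + 2*M (w(M) = 8 + (M + M) = 8 + 2*M)
√(-126827 + w(8)*(-171 + 280)) = √(-126827 + (8 + 2*8)*(-171 + 280)) = √(-126827 + (8 + 16)*109) = √(-126827 + 24*109) = √(-126827 + 2616) = √(-124211) = I*√124211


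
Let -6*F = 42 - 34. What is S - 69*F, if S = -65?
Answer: 27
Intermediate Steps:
F = -4/3 (F = -(42 - 34)/6 = -1/6*8 = -4/3 ≈ -1.3333)
S - 69*F = -65 - 69*(-4/3) = -65 + 92 = 27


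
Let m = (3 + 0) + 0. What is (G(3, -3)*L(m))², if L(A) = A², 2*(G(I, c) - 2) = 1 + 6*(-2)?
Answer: 3969/4 ≈ 992.25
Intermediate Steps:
G(I, c) = -7/2 (G(I, c) = 2 + (1 + 6*(-2))/2 = 2 + (1 - 12)/2 = 2 + (½)*(-11) = 2 - 11/2 = -7/2)
m = 3 (m = 3 + 0 = 3)
(G(3, -3)*L(m))² = (-7/2*3²)² = (-7/2*9)² = (-63/2)² = 3969/4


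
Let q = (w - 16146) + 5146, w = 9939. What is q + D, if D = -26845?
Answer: -27906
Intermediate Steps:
q = -1061 (q = (9939 - 16146) + 5146 = -6207 + 5146 = -1061)
q + D = -1061 - 26845 = -27906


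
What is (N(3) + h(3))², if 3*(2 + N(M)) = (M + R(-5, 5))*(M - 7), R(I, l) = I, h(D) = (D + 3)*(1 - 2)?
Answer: 256/9 ≈ 28.444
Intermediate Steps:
h(D) = -3 - D (h(D) = (3 + D)*(-1) = -3 - D)
N(M) = -2 + (-7 + M)*(-5 + M)/3 (N(M) = -2 + ((M - 5)*(M - 7))/3 = -2 + ((-5 + M)*(-7 + M))/3 = -2 + ((-7 + M)*(-5 + M))/3 = -2 + (-7 + M)*(-5 + M)/3)
(N(3) + h(3))² = ((29/3 - 4*3 + (⅓)*3²) + (-3 - 1*3))² = ((29/3 - 12 + (⅓)*9) + (-3 - 3))² = ((29/3 - 12 + 3) - 6)² = (⅔ - 6)² = (-16/3)² = 256/9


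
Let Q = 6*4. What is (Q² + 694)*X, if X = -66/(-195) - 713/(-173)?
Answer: 12738354/2249 ≈ 5664.0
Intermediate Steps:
Q = 24
X = 50151/11245 (X = -66*(-1/195) - 713*(-1/173) = 22/65 + 713/173 = 50151/11245 ≈ 4.4598)
(Q² + 694)*X = (24² + 694)*(50151/11245) = (576 + 694)*(50151/11245) = 1270*(50151/11245) = 12738354/2249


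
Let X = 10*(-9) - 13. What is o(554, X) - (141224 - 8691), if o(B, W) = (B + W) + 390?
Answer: -131692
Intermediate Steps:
X = -103 (X = -90 - 13 = -103)
o(B, W) = 390 + B + W
o(554, X) - (141224 - 8691) = (390 + 554 - 103) - (141224 - 8691) = 841 - 1*132533 = 841 - 132533 = -131692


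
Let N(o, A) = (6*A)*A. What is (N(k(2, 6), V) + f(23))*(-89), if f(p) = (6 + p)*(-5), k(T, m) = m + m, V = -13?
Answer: -77341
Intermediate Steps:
k(T, m) = 2*m
f(p) = -30 - 5*p
N(o, A) = 6*A²
(N(k(2, 6), V) + f(23))*(-89) = (6*(-13)² + (-30 - 5*23))*(-89) = (6*169 + (-30 - 115))*(-89) = (1014 - 145)*(-89) = 869*(-89) = -77341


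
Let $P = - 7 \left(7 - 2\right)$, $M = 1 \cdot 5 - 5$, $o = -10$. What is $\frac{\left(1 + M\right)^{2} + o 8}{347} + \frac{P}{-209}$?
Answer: $- \frac{4366}{72523} \approx -0.060202$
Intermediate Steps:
$M = 0$ ($M = 5 - 5 = 0$)
$P = -35$ ($P = \left(-7\right) 5 = -35$)
$\frac{\left(1 + M\right)^{2} + o 8}{347} + \frac{P}{-209} = \frac{\left(1 + 0\right)^{2} - 80}{347} - \frac{35}{-209} = \left(1^{2} - 80\right) \frac{1}{347} - - \frac{35}{209} = \left(1 - 80\right) \frac{1}{347} + \frac{35}{209} = \left(-79\right) \frac{1}{347} + \frac{35}{209} = - \frac{79}{347} + \frac{35}{209} = - \frac{4366}{72523}$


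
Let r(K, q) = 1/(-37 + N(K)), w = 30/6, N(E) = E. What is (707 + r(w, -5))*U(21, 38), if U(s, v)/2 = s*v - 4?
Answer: 8981331/8 ≈ 1.1227e+6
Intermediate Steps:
U(s, v) = -8 + 2*s*v (U(s, v) = 2*(s*v - 4) = 2*(-4 + s*v) = -8 + 2*s*v)
w = 5 (w = 30*(⅙) = 5)
r(K, q) = 1/(-37 + K)
(707 + r(w, -5))*U(21, 38) = (707 + 1/(-37 + 5))*(-8 + 2*21*38) = (707 + 1/(-32))*(-8 + 1596) = (707 - 1/32)*1588 = (22623/32)*1588 = 8981331/8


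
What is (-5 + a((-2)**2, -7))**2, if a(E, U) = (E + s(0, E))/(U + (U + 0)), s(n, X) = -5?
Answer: 4761/196 ≈ 24.291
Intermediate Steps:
a(E, U) = (-5 + E)/(2*U) (a(E, U) = (E - 5)/(U + (U + 0)) = (-5 + E)/(U + U) = (-5 + E)/((2*U)) = (-5 + E)*(1/(2*U)) = (-5 + E)/(2*U))
(-5 + a((-2)**2, -7))**2 = (-5 + (1/2)*(-5 + (-2)**2)/(-7))**2 = (-5 + (1/2)*(-1/7)*(-5 + 4))**2 = (-5 + (1/2)*(-1/7)*(-1))**2 = (-5 + 1/14)**2 = (-69/14)**2 = 4761/196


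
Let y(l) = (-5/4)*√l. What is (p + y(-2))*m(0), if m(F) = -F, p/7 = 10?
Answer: 0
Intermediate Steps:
p = 70 (p = 7*10 = 70)
y(l) = -5*√l/4 (y(l) = (-5*¼)*√l = -5*√l/4)
(p + y(-2))*m(0) = (70 - 5*I*√2/4)*(-1*0) = (70 - 5*I*√2/4)*0 = 0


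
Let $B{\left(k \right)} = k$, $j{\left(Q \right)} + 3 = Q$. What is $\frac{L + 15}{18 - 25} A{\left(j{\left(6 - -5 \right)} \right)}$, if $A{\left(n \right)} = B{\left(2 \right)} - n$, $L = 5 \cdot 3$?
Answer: $\frac{180}{7} \approx 25.714$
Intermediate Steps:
$j{\left(Q \right)} = -3 + Q$
$L = 15$
$A{\left(n \right)} = 2 - n$
$\frac{L + 15}{18 - 25} A{\left(j{\left(6 - -5 \right)} \right)} = \frac{15 + 15}{18 - 25} \left(2 - \left(-3 + \left(6 - -5\right)\right)\right) = \frac{30}{-7} \left(2 - \left(-3 + \left(6 + 5\right)\right)\right) = 30 \left(- \frac{1}{7}\right) \left(2 - \left(-3 + 11\right)\right) = - \frac{30 \left(2 - 8\right)}{7} = \left(- \frac{30}{7}\right) \left(-6\right) = \frac{180}{7}$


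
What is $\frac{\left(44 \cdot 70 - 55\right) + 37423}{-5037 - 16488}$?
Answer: $- \frac{40448}{21525} \approx -1.8791$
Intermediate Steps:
$\frac{\left(44 \cdot 70 - 55\right) + 37423}{-5037 - 16488} = \frac{\left(3080 - 55\right) + 37423}{-21525} = \left(3025 + 37423\right) \left(- \frac{1}{21525}\right) = 40448 \left(- \frac{1}{21525}\right) = - \frac{40448}{21525}$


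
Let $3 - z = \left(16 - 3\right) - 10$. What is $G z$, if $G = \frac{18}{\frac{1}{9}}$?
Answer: $0$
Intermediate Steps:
$G = 162$ ($G = 18 \frac{1}{\frac{1}{9}} = 18 \cdot 9 = 162$)
$z = 0$ ($z = 3 - \left(\left(16 - 3\right) - 10\right) = 3 - \left(13 - 10\right) = 3 - 3 = 0$)
$G z = 162 \cdot 0 = 0$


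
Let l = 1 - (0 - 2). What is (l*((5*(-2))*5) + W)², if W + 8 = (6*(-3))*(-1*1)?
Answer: 19600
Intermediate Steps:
l = 3 (l = 1 - 1*(-2) = 1 + 2 = 3)
W = 10 (W = -8 + (6*(-3))*(-1*1) = -8 - 18*(-1) = -8 + 18 = 10)
(l*((5*(-2))*5) + W)² = (3*((5*(-2))*5) + 10)² = (3*(-10*5) + 10)² = (3*(-50) + 10)² = (-150 + 10)² = (-140)² = 19600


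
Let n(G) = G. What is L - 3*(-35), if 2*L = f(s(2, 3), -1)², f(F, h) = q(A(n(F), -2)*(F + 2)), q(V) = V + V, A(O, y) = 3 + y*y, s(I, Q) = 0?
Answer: 497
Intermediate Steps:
A(O, y) = 3 + y²
q(V) = 2*V
f(F, h) = 28 + 14*F (f(F, h) = 2*((3 + (-2)²)*(F + 2)) = 2*((3 + 4)*(2 + F)) = 2*(7*(2 + F)) = 2*(14 + 7*F) = 28 + 14*F)
L = 392 (L = (28 + 14*0)²/2 = (28 + 0)²/2 = (½)*28² = (½)*784 = 392)
L - 3*(-35) = 392 - 3*(-35) = 392 + 105 = 497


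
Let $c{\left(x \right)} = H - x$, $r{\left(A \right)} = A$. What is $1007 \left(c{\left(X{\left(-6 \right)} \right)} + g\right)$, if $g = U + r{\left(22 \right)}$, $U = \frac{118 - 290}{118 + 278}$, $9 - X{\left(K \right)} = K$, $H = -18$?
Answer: $- \frac{1139924}{99} \approx -11514.0$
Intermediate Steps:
$X{\left(K \right)} = 9 - K$
$c{\left(x \right)} = -18 - x$
$U = - \frac{43}{99}$ ($U = - \frac{172}{396} = \left(-172\right) \frac{1}{396} = - \frac{43}{99} \approx -0.43434$)
$g = \frac{2135}{99}$ ($g = - \frac{43}{99} + 22 = \frac{2135}{99} \approx 21.566$)
$1007 \left(c{\left(X{\left(-6 \right)} \right)} + g\right) = 1007 \left(\left(-18 - \left(9 - -6\right)\right) + \frac{2135}{99}\right) = 1007 \left(\left(-18 - \left(9 + 6\right)\right) + \frac{2135}{99}\right) = 1007 \left(\left(-18 - 15\right) + \frac{2135}{99}\right) = 1007 \left(-33 + \frac{2135}{99}\right) = 1007 \left(- \frac{1132}{99}\right) = - \frac{1139924}{99}$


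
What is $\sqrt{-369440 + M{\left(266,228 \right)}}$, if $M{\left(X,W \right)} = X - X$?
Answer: $4 i \sqrt{23090} \approx 607.82 i$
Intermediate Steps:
$M{\left(X,W \right)} = 0$
$\sqrt{-369440 + M{\left(266,228 \right)}} = \sqrt{-369440 + 0} = \sqrt{-369440} = 4 i \sqrt{23090}$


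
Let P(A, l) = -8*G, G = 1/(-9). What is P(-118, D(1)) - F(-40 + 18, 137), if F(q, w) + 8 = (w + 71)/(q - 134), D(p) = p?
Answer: 92/9 ≈ 10.222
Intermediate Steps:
G = -⅑ ≈ -0.11111
P(A, l) = 8/9 (P(A, l) = -8*(-⅑) = 8/9)
F(q, w) = -8 + (71 + w)/(-134 + q) (F(q, w) = -8 + (w + 71)/(q - 134) = -8 + (71 + w)/(-134 + q))
P(-118, D(1)) - F(-40 + 18, 137) = 8/9 - (1143 + 137 - 8*(-40 + 18))/(-134 + (-40 + 18)) = 8/9 - (1143 + 137 - 8*(-22))/(-134 - 22) = 8/9 - (1143 + 137 + 176)/(-156) = 8/9 - (-1)*1456/156 = 8/9 - 1*(-28/3) = 8/9 + 28/3 = 92/9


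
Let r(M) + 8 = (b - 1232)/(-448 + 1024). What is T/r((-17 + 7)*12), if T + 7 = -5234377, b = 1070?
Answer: 167500288/265 ≈ 6.3208e+5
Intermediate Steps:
T = -5234384 (T = -7 - 5234377 = -5234384)
r(M) = -265/32 (r(M) = -8 + (1070 - 1232)/(-448 + 1024) = -8 - 162/576 = -8 - 162*1/576 = -8 - 9/32 = -265/32)
T/r((-17 + 7)*12) = -5234384/(-265/32) = -5234384*(-32/265) = 167500288/265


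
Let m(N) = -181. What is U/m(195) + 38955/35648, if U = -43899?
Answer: 1571962407/6452288 ≈ 243.63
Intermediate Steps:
U/m(195) + 38955/35648 = -43899/(-181) + 38955/35648 = -43899*(-1/181) + 38955*(1/35648) = 43899/181 + 38955/35648 = 1571962407/6452288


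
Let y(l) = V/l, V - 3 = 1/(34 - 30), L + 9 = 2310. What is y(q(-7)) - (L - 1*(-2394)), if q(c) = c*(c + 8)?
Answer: -131473/28 ≈ -4695.5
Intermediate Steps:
L = 2301 (L = -9 + 2310 = 2301)
q(c) = c*(8 + c)
V = 13/4 (V = 3 + 1/(34 - 30) = 3 + 1/4 = 13/4 ≈ 3.2500)
y(l) = 13/(4*l)
y(q(-7)) - (L - 1*(-2394)) = 13/(4*((-7*(8 - 7)))) - (2301 - 1*(-2394)) = 13/(4*((-7*1))) - (2301 + 2394) = (13/4)/(-7) - 1*4695 = (13/4)*(-1/7) - 4695 = -13/28 - 4695 = -131473/28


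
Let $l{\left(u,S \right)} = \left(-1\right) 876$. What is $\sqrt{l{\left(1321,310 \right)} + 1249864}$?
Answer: $2 \sqrt{312247} \approx 1117.6$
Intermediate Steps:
$l{\left(u,S \right)} = -876$
$\sqrt{l{\left(1321,310 \right)} + 1249864} = \sqrt{-876 + 1249864} = \sqrt{1248988} = 2 \sqrt{312247}$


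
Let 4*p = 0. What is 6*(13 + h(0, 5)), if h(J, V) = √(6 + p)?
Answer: 78 + 6*√6 ≈ 92.697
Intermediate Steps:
p = 0 (p = (¼)*0 = 0)
h(J, V) = √6 (h(J, V) = √(6 + 0) = √6)
6*(13 + h(0, 5)) = 6*(13 + √6) = 78 + 6*√6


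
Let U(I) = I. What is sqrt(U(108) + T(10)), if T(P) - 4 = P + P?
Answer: 2*sqrt(33) ≈ 11.489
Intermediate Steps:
T(P) = 4 + 2*P (T(P) = 4 + (P + P) = 4 + 2*P)
sqrt(U(108) + T(10)) = sqrt(108 + (4 + 2*10)) = sqrt(108 + (4 + 20)) = sqrt(108 + 24) = sqrt(132) = 2*sqrt(33)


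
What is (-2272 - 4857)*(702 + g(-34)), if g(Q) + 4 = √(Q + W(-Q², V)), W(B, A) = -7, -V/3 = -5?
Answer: -4976042 - 7129*I*√41 ≈ -4.976e+6 - 45648.0*I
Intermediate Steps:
V = 15 (V = -3*(-5) = 15)
g(Q) = -4 + √(-7 + Q) (g(Q) = -4 + √(Q - 7) = -4 + √(-7 + Q))
(-2272 - 4857)*(702 + g(-34)) = (-2272 - 4857)*(702 + (-4 + √(-7 - 34))) = -7129*(702 + (-4 + √(-41))) = -7129*(702 + (-4 + I*√41)) = -7129*(698 + I*√41) = -4976042 - 7129*I*√41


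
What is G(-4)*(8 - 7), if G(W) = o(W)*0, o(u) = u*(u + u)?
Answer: 0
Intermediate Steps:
o(u) = 2*u² (o(u) = u*(2*u) = 2*u²)
G(W) = 0 (G(W) = (2*W²)*0 = 0)
G(-4)*(8 - 7) = 0*(8 - 7) = 0*1 = 0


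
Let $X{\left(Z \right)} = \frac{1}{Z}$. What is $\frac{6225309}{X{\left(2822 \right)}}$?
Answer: $17567821998$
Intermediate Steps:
$\frac{6225309}{X{\left(2822 \right)}} = \frac{6225309}{\frac{1}{2822}} = 6225309 \frac{1}{\frac{1}{2822}} = 6225309 \cdot 2822 = 17567821998$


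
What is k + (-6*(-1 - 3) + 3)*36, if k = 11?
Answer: 983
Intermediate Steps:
k + (-6*(-1 - 3) + 3)*36 = 11 + (-6*(-1 - 3) + 3)*36 = 11 + (-6*(-4) + 3)*36 = 11 + (24 + 3)*36 = 11 + 27*36 = 11 + 972 = 983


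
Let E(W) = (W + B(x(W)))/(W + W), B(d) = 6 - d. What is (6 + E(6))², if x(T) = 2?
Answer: 1681/36 ≈ 46.694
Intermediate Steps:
E(W) = (4 + W)/(2*W) (E(W) = (W + (6 - 1*2))/(W + W) = (W + (6 - 2))/((2*W)) = (W + 4)*(1/(2*W)) = (4 + W)*(1/(2*W)) = (4 + W)/(2*W))
(6 + E(6))² = (6 + (½)*(4 + 6)/6)² = (6 + (½)*(⅙)*10)² = (6 + ⅚)² = (41/6)² = 1681/36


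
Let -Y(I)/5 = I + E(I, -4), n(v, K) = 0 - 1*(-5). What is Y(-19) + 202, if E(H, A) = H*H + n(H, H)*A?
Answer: -1408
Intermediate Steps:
n(v, K) = 5 (n(v, K) = 0 + 5 = 5)
E(H, A) = H**2 + 5*A (E(H, A) = H*H + 5*A = H**2 + 5*A)
Y(I) = 100 - 5*I - 5*I**2 (Y(I) = -5*(I + (I**2 + 5*(-4))) = -5*(I + (I**2 - 20)) = -5*(I + (-20 + I**2)) = -5*(-20 + I + I**2) = 100 - 5*I - 5*I**2)
Y(-19) + 202 = (100 - 5*(-19) - 5*(-19)**2) + 202 = (100 + 95 - 5*361) + 202 = (100 + 95 - 1805) + 202 = -1610 + 202 = -1408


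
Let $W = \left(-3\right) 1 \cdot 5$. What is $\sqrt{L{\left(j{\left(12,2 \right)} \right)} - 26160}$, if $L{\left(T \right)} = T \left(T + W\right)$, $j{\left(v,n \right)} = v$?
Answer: $2 i \sqrt{6549} \approx 161.85 i$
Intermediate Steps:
$W = -15$ ($W = \left(-3\right) 5 = -15$)
$L{\left(T \right)} = T \left(-15 + T\right)$ ($L{\left(T \right)} = T \left(T - 15\right) = T \left(-15 + T\right)$)
$\sqrt{L{\left(j{\left(12,2 \right)} \right)} - 26160} = \sqrt{12 \left(-15 + 12\right) - 26160} = \sqrt{12 \left(-3\right) - 26160} = \sqrt{-36 - 26160} = \sqrt{-26196} = 2 i \sqrt{6549}$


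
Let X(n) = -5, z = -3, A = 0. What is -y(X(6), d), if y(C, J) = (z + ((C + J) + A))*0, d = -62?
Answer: 0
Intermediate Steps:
y(C, J) = 0 (y(C, J) = (-3 + ((C + J) + 0))*0 = (-3 + (C + J))*0 = (-3 + C + J)*0 = 0)
-y(X(6), d) = -1*0 = 0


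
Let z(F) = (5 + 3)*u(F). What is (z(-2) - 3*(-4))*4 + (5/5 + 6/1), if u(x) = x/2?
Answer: 23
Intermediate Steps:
u(x) = x/2 (u(x) = x*(½) = x/2)
z(F) = 4*F (z(F) = (5 + 3)*(F/2) = 8*(F/2) = 4*F)
(z(-2) - 3*(-4))*4 + (5/5 + 6/1) = (4*(-2) - 3*(-4))*4 + (5/5 + 6/1) = (-8 + 12)*4 + (5*(⅕) + 6*1) = 4*4 + (1 + 6) = 16 + 7 = 23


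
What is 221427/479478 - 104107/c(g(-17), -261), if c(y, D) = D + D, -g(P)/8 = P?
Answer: 4169383420/20857293 ≈ 199.90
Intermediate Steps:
g(P) = -8*P
c(y, D) = 2*D
221427/479478 - 104107/c(g(-17), -261) = 221427/479478 - 104107/(2*(-261)) = 221427*(1/479478) - 104107/(-522) = 73809/159826 - 104107*(-1/522) = 73809/159826 + 104107/522 = 4169383420/20857293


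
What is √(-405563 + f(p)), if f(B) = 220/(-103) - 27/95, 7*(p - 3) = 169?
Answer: 2*I*√9707839492065/9785 ≈ 636.84*I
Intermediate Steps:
p = 190/7 (p = 3 + (⅐)*169 = 3 + 169/7 = 190/7 ≈ 27.143)
f(B) = -23681/9785 (f(B) = 220*(-1/103) - 27*1/95 = -220/103 - 27/95 = -23681/9785)
√(-405563 + f(p)) = √(-405563 - 23681/9785) = √(-3968457636/9785) = 2*I*√9707839492065/9785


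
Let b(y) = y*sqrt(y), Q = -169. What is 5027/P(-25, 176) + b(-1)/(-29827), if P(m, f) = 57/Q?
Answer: -849563/57 + I/29827 ≈ -14905.0 + 3.3527e-5*I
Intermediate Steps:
b(y) = y**(3/2)
P(m, f) = -57/169 (P(m, f) = 57/(-169) = 57*(-1/169) = -57/169)
5027/P(-25, 176) + b(-1)/(-29827) = 5027/(-57/169) + (-1)**(3/2)/(-29827) = 5027*(-169/57) - I*(-1/29827) = -849563/57 + I/29827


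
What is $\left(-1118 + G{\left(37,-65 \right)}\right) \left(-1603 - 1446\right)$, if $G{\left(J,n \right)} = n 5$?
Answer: $4399707$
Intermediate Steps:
$G{\left(J,n \right)} = 5 n$
$\left(-1118 + G{\left(37,-65 \right)}\right) \left(-1603 - 1446\right) = \left(-1118 + 5 \left(-65\right)\right) \left(-1603 - 1446\right) = \left(-1118 - 325\right) \left(-3049\right) = \left(-1443\right) \left(-3049\right) = 4399707$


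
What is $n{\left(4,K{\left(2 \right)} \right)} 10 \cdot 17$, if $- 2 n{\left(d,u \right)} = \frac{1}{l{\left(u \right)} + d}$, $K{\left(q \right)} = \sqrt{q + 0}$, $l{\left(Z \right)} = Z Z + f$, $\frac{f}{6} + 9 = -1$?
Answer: $\frac{85}{54} \approx 1.5741$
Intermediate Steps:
$f = -60$ ($f = -54 + 6 \left(-1\right) = -54 - 6 = -60$)
$l{\left(Z \right)} = -60 + Z^{2}$ ($l{\left(Z \right)} = Z Z - 60 = Z^{2} - 60 = -60 + Z^{2}$)
$K{\left(q \right)} = \sqrt{q}$
$n{\left(d,u \right)} = - \frac{1}{2 \left(-60 + d + u^{2}\right)}$ ($n{\left(d,u \right)} = - \frac{1}{2 \left(\left(-60 + u^{2}\right) + d\right)} = - \frac{1}{2 \left(-60 + d + u^{2}\right)}$)
$n{\left(4,K{\left(2 \right)} \right)} 10 \cdot 17 = - \frac{1}{-120 + 2 \cdot 4 + 2 \left(\sqrt{2}\right)^{2}} \cdot 10 \cdot 17 = - \frac{1}{-120 + 8 + 2 \cdot 2} \cdot 10 \cdot 17 = - \frac{1}{-120 + 8 + 4} \cdot 10 \cdot 17 = - \frac{1}{-108} \cdot 10 \cdot 17 = \left(-1\right) \left(- \frac{1}{108}\right) 10 \cdot 17 = \frac{1}{108} \cdot 10 \cdot 17 = \frac{5}{54} \cdot 17 = \frac{85}{54}$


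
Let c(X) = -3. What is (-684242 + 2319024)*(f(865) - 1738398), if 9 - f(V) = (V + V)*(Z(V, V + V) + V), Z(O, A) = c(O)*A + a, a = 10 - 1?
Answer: 9364507017562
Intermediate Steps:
a = 9
Z(O, A) = 9 - 3*A (Z(O, A) = -3*A + 9 = 9 - 3*A)
f(V) = 9 - 2*V*(9 - 5*V) (f(V) = 9 - (V + V)*((9 - 3*(V + V)) + V) = 9 - 2*V*((9 - 6*V) + V) = 9 - 2*V*(9 - 5*V))
(-684242 + 2319024)*(f(865) - 1738398) = (-684242 + 2319024)*((9 - 18*865 + 10*865**2) - 1738398) = 1634782*((9 - 15570 + 10*748225) - 1738398) = 1634782*((9 - 15570 + 7482250) - 1738398) = 1634782*(7466689 - 1738398) = 1634782*5728291 = 9364507017562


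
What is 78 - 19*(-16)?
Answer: 382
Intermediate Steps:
78 - 19*(-16) = 78 - 1*(-304) = 78 + 304 = 382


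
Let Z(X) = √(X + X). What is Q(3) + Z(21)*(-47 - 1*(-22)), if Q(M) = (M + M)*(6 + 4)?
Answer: 60 - 25*√42 ≈ -102.02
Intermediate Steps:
Q(M) = 20*M (Q(M) = (2*M)*10 = 20*M)
Z(X) = √2*√X (Z(X) = √(2*X) = √2*√X)
Q(3) + Z(21)*(-47 - 1*(-22)) = 20*3 + (√2*√21)*(-47 - 1*(-22)) = 60 + √42*(-47 + 22) = 60 + √42*(-25) = 60 - 25*√42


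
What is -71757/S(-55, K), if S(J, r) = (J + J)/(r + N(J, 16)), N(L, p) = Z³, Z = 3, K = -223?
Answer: -7032186/55 ≈ -1.2786e+5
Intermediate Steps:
N(L, p) = 27 (N(L, p) = 3³ = 27)
S(J, r) = 2*J/(27 + r) (S(J, r) = (J + J)/(r + 27) = (2*J)/(27 + r) = 2*J/(27 + r))
-71757/S(-55, K) = -71757/(2*(-55)/(27 - 223)) = -71757/(2*(-55)/(-196)) = -71757/(2*(-55)*(-1/196)) = -71757/55/98 = -71757*98/55 = -7032186/55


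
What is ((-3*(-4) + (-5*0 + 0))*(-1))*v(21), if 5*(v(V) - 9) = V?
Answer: -792/5 ≈ -158.40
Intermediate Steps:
v(V) = 9 + V/5
((-3*(-4) + (-5*0 + 0))*(-1))*v(21) = ((-3*(-4) + (-5*0 + 0))*(-1))*(9 + (⅕)*21) = ((12 + (0 + 0))*(-1))*(9 + 21/5) = ((12 + 0)*(-1))*(66/5) = (12*(-1))*(66/5) = -12*66/5 = -792/5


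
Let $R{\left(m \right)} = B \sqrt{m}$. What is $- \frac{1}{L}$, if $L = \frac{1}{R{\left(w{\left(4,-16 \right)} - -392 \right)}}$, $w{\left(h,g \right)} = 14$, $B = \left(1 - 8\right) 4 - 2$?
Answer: $30 \sqrt{406} \approx 604.48$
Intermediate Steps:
$B = -30$ ($B = \left(1 - 8\right) 4 - 2 = \left(-7\right) 4 - 2 = -28 - 2 = -30$)
$R{\left(m \right)} = - 30 \sqrt{m}$
$L = - \frac{\sqrt{406}}{12180}$ ($L = \frac{1}{\left(-30\right) \sqrt{14 - -392}} = \frac{1}{\left(-30\right) \sqrt{14 + 392}} = \frac{1}{\left(-30\right) \sqrt{406}} = - \frac{\sqrt{406}}{12180} \approx -0.0016543$)
$- \frac{1}{L} = - \frac{1}{\left(- \frac{1}{12180}\right) \sqrt{406}} = - \left(-30\right) \sqrt{406} = 30 \sqrt{406}$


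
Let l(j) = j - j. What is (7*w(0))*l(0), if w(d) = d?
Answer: 0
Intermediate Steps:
l(j) = 0
(7*w(0))*l(0) = (7*0)*0 = 0*0 = 0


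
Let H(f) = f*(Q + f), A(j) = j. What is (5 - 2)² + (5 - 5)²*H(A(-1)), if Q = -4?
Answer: 9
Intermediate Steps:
H(f) = f*(-4 + f)
(5 - 2)² + (5 - 5)²*H(A(-1)) = (5 - 2)² + (5 - 5)²*(-(-4 - 1)) = 3² + 0²*(-1*(-5)) = 9 + 0*5 = 9 + 0 = 9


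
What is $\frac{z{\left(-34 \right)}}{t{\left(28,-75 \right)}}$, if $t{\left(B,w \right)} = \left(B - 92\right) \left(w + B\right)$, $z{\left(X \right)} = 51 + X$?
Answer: $\frac{17}{3008} \approx 0.0056516$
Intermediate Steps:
$t{\left(B,w \right)} = \left(-92 + B\right) \left(B + w\right)$
$\frac{z{\left(-34 \right)}}{t{\left(28,-75 \right)}} = \frac{51 - 34}{28^{2} - 2576 - -6900 + 28 \left(-75\right)} = \frac{17}{784 - 2576 + 6900 - 2100} = \frac{17}{3008}$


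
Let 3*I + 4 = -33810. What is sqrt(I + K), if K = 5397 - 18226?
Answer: I*sqrt(216903)/3 ≈ 155.24*I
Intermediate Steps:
I = -33814/3 (I = -4/3 + (1/3)*(-33810) = -4/3 - 11270 = -33814/3 ≈ -11271.)
K = -12829
sqrt(I + K) = sqrt(-33814/3 - 12829) = sqrt(-72301/3) = I*sqrt(216903)/3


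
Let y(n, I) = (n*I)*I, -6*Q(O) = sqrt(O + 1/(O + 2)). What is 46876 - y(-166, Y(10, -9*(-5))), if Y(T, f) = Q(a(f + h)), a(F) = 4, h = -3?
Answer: 5064683/108 ≈ 46895.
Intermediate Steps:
Q(O) = -sqrt(O + 1/(2 + O))/6 (Q(O) = -sqrt(O + 1/(O + 2))/6 = -sqrt(O + 1/(2 + O))/6)
Y(T, f) = -5*sqrt(6)/36 (Y(T, f) = -sqrt(1 + 4*(2 + 4))/sqrt(2 + 4)/6 = -sqrt(6)*sqrt(1 + 4*6)/6/6 = -sqrt(6)*sqrt(1 + 24)/6/6 = -5*sqrt(6)/6/6 = -5*sqrt(6)/36)
y(n, I) = n*I**2 (y(n, I) = (I*n)*I = n*I**2)
46876 - y(-166, Y(10, -9*(-5))) = 46876 - (-166)*(-5*sqrt(6)/36)**2 = 46876 - (-166)*25/216 = 46876 - 1*(-2075/108) = 46876 + 2075/108 = 5064683/108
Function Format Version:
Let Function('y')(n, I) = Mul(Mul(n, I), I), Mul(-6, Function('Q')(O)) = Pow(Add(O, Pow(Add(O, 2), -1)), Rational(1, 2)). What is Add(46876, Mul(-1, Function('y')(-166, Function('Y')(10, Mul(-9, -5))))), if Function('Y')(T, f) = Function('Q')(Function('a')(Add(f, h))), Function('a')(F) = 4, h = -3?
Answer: Rational(5064683, 108) ≈ 46895.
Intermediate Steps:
Function('Q')(O) = Mul(Rational(-1, 6), Pow(Add(O, Pow(Add(2, O), -1)), Rational(1, 2))) (Function('Q')(O) = Mul(Rational(-1, 6), Pow(Add(O, Pow(Add(O, 2), -1)), Rational(1, 2))) = Mul(Rational(-1, 6), Pow(Add(O, Pow(Add(2, O), -1)), Rational(1, 2))))
Function('Y')(T, f) = Mul(Rational(-5, 36), Pow(6, Rational(1, 2))) (Function('Y')(T, f) = Mul(Rational(-1, 6), Pow(Mul(Pow(Add(2, 4), -1), Add(1, Mul(4, Add(2, 4)))), Rational(1, 2))) = Mul(Rational(-1, 6), Pow(Mul(Pow(6, -1), Add(1, Mul(4, 6))), Rational(1, 2))) = Mul(Rational(-1, 6), Pow(Mul(Rational(1, 6), Add(1, 24)), Rational(1, 2))) = Mul(Rational(-1, 6), Pow(Mul(Rational(1, 6), 25), Rational(1, 2))) = Mul(Rational(-1, 6), Pow(Rational(25, 6), Rational(1, 2))) = Mul(Rational(-1, 6), Mul(Rational(5, 6), Pow(6, Rational(1, 2)))) = Mul(Rational(-5, 36), Pow(6, Rational(1, 2))))
Function('y')(n, I) = Mul(n, Pow(I, 2)) (Function('y')(n, I) = Mul(Mul(I, n), I) = Mul(n, Pow(I, 2)))
Add(46876, Mul(-1, Function('y')(-166, Function('Y')(10, Mul(-9, -5))))) = Add(46876, Mul(-1, Mul(-166, Pow(Mul(Rational(-5, 36), Pow(6, Rational(1, 2))), 2)))) = Add(46876, Mul(-1, Mul(-166, Rational(25, 216)))) = Add(46876, Mul(-1, Rational(-2075, 108))) = Add(46876, Rational(2075, 108)) = Rational(5064683, 108)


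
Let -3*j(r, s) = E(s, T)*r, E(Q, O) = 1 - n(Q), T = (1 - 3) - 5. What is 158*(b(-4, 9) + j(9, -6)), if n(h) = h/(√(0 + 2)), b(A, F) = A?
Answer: -1106 - 1422*√2 ≈ -3117.0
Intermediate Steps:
n(h) = h*√2/2 (n(h) = h/(√2) = h*(√2/2) = h*√2/2)
T = -7 (T = -2 - 5 = -7)
E(Q, O) = 1 - Q*√2/2
j(r, s) = -r*(1 - s*√2/2)/3 (j(r, s) = -(1 - s*√2/2)*r/3 = -r*(1 - s*√2/2)/3)
158*(b(-4, 9) + j(9, -6)) = 158*(-4 + (⅙)*9*(-2 - 6*√2)) = 158*(-4 + (-3 - 9*√2)) = 158*(-7 - 9*√2) = -1106 - 1422*√2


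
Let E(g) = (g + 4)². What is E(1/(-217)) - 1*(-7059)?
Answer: 333152940/47089 ≈ 7075.0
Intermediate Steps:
E(g) = (4 + g)²
E(1/(-217)) - 1*(-7059) = (4 + 1/(-217))² - 1*(-7059) = (4 - 1/217)² + 7059 = (867/217)² + 7059 = 751689/47089 + 7059 = 333152940/47089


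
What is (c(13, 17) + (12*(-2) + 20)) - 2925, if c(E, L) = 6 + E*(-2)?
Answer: -2949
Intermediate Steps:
c(E, L) = 6 - 2*E
(c(13, 17) + (12*(-2) + 20)) - 2925 = ((6 - 2*13) + (12*(-2) + 20)) - 2925 = ((6 - 26) + (-24 + 20)) - 2925 = (-20 - 4) - 2925 = -24 - 2925 = -2949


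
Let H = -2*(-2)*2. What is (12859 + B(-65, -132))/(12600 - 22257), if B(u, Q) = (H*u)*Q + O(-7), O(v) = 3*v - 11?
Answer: -81467/9657 ≈ -8.4361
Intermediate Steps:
O(v) = -11 + 3*v
H = 8 (H = 4*2 = 8)
B(u, Q) = -32 + 8*Q*u (B(u, Q) = (8*u)*Q + (-11 + 3*(-7)) = 8*Q*u + (-11 - 21) = 8*Q*u - 32 = -32 + 8*Q*u)
(12859 + B(-65, -132))/(12600 - 22257) = (12859 + (-32 + 8*(-132)*(-65)))/(12600 - 22257) = (12859 + (-32 + 68640))/(-9657) = (12859 + 68608)*(-1/9657) = 81467*(-1/9657) = -81467/9657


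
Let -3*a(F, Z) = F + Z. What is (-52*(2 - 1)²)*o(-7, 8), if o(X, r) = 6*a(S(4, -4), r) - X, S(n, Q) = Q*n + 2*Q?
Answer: -2028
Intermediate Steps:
S(n, Q) = 2*Q + Q*n
a(F, Z) = -F/3 - Z/3 (a(F, Z) = -(F + Z)/3 = -F/3 - Z/3)
o(X, r) = 48 - X - 2*r (o(X, r) = 6*(-(-4)*(2 + 4)/3 - r/3) - X = 6*(-(-4)*6/3 - r/3) - X = 6*(-⅓*(-24) - r/3) - X = 6*(8 - r/3) - X = (48 - 2*r) - X = 48 - X - 2*r)
(-52*(2 - 1)²)*o(-7, 8) = (-52*(2 - 1)²)*(48 - 1*(-7) - 2*8) = (-52*1²)*(48 + 7 - 16) = -52*1*39 = -52*39 = -2028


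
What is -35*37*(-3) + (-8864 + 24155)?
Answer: 19176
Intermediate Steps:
-35*37*(-3) + (-8864 + 24155) = -1295*(-3) + 15291 = 3885 + 15291 = 19176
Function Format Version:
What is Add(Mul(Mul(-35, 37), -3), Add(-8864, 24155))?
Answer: 19176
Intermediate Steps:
Add(Mul(Mul(-35, 37), -3), Add(-8864, 24155)) = Add(Mul(-1295, -3), 15291) = Add(3885, 15291) = 19176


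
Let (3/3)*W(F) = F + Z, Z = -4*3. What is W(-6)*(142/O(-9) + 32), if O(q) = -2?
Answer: 702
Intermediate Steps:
Z = -12
W(F) = -12 + F (W(F) = F - 12 = -12 + F)
W(-6)*(142/O(-9) + 32) = (-12 - 6)*(142/(-2) + 32) = -18*(142*(-1/2) + 32) = -18*(-71 + 32) = -18*(-39) = 702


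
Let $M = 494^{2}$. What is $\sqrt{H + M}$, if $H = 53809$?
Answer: $\sqrt{297845} \approx 545.75$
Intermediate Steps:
$M = 244036$
$\sqrt{H + M} = \sqrt{53809 + 244036} = \sqrt{297845}$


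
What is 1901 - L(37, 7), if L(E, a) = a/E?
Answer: 70330/37 ≈ 1900.8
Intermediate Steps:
L(E, a) = a/E
1901 - L(37, 7) = 1901 - 7/37 = 70330/37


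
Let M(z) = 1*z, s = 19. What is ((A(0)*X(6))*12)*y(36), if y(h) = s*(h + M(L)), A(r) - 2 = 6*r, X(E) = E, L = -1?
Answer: 95760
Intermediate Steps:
A(r) = 2 + 6*r
M(z) = z
y(h) = -19 + 19*h (y(h) = 19*(h - 1) = 19*(-1 + h) = -19 + 19*h)
((A(0)*X(6))*12)*y(36) = (((2 + 6*0)*6)*12)*(-19 + 19*36) = (((2 + 0)*6)*12)*(-19 + 684) = ((2*6)*12)*665 = (12*12)*665 = 144*665 = 95760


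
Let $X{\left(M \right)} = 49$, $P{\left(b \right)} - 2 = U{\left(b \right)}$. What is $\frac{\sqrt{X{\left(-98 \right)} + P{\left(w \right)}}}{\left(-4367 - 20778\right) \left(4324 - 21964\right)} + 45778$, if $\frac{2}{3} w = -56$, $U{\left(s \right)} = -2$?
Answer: $\frac{2900741281201}{63365400} \approx 45778.0$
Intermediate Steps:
$w = -84$ ($w = \frac{3}{2} \left(-56\right) = -84$)
$P{\left(b \right)} = 0$ ($P{\left(b \right)} = 2 - 2 = 0$)
$\frac{\sqrt{X{\left(-98 \right)} + P{\left(w \right)}}}{\left(-4367 - 20778\right) \left(4324 - 21964\right)} + 45778 = \frac{\sqrt{49 + 0}}{\left(-4367 - 20778\right) \left(4324 - 21964\right)} + 45778 = \frac{\sqrt{49}}{\left(-25145\right) \left(-17640\right)} + 45778 = \frac{7}{443557800} + 45778 = 7 \cdot \frac{1}{443557800} + 45778 = \frac{1}{63365400} + 45778 = \frac{2900741281201}{63365400}$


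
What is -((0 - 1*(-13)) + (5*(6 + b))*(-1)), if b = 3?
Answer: 32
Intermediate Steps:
-((0 - 1*(-13)) + (5*(6 + b))*(-1)) = -((0 - 1*(-13)) + (5*(6 + 3))*(-1)) = -((0 + 13) + (5*9)*(-1)) = -(13 + 45*(-1)) = -(13 - 45) = -1*(-32) = 32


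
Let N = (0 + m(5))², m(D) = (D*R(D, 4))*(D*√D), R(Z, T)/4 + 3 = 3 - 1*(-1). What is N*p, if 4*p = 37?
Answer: 462500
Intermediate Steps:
R(Z, T) = 4 (R(Z, T) = -12 + 4*(3 - 1*(-1)) = -12 + 4*(3 + 1) = -12 + 4*4 = -12 + 16 = 4)
p = 37/4 (p = (¼)*37 = 37/4 ≈ 9.2500)
m(D) = 4*D^(5/2) (m(D) = (D*4)*(D*√D) = (4*D)*D^(3/2) = 4*D^(5/2))
N = 50000 (N = (0 + 4*5^(5/2))² = (0 + 4*(25*√5))² = (0 + 100*√5)² = (100*√5)² = 50000)
N*p = 50000*(37/4) = 462500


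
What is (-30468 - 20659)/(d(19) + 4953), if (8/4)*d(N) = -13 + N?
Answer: -51127/4956 ≈ -10.316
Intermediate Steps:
d(N) = -13/2 + N/2 (d(N) = (-13 + N)/2 = -13/2 + N/2)
(-30468 - 20659)/(d(19) + 4953) = (-30468 - 20659)/((-13/2 + (½)*19) + 4953) = -51127/((-13/2 + 19/2) + 4953) = -51127/(3 + 4953) = -51127/4956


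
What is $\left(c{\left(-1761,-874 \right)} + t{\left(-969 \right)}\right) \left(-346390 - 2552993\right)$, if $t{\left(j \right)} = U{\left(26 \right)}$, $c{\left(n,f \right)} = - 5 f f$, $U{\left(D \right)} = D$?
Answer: $11073770058582$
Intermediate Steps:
$c{\left(n,f \right)} = - 5 f^{2}$
$t{\left(j \right)} = 26$
$\left(c{\left(-1761,-874 \right)} + t{\left(-969 \right)}\right) \left(-346390 - 2552993\right) = \left(- 5 \left(-874\right)^{2} + 26\right) \left(-346390 - 2552993\right) = \left(\left(-5\right) 763876 + 26\right) \left(-2899383\right) = \left(-3819380 + 26\right) \left(-2899383\right) = \left(-3819354\right) \left(-2899383\right) = 11073770058582$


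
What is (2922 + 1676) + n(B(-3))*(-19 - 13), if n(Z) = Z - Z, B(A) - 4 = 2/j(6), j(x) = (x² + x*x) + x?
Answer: 4598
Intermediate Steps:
j(x) = x + 2*x² (j(x) = (x² + x²) + x = 2*x² + x = x + 2*x²)
B(A) = 157/39 (B(A) = 4 + 2/((6*(1 + 2*6))) = 4 + 2/((6*(1 + 12))) = 4 + 2/((6*13)) = 4 + 2/78 = 4 + 2*(1/78) = 4 + 1/39 = 157/39)
n(Z) = 0
(2922 + 1676) + n(B(-3))*(-19 - 13) = (2922 + 1676) + 0*(-19 - 13) = 4598 + 0*(-32) = 4598 + 0 = 4598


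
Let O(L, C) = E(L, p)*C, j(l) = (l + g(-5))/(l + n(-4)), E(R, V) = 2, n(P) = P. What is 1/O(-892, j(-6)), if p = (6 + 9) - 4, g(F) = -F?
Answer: 5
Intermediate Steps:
p = 11 (p = 15 - 4 = 11)
j(l) = (5 + l)/(-4 + l) (j(l) = (l - 1*(-5))/(l - 4) = (l + 5)/(-4 + l) = (5 + l)/(-4 + l))
O(L, C) = 2*C
1/O(-892, j(-6)) = 1/(2*((5 - 6)/(-4 - 6))) = 1/(2*(-1/(-10))) = 1/(2*(-⅒*(-1))) = 1/(2*(⅒)) = 1/(⅕) = 5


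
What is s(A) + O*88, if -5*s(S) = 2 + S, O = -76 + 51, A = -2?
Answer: -2200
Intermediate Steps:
O = -25
s(S) = -2/5 - S/5 (s(S) = -(2 + S)/5 = -2/5 - S/5)
s(A) + O*88 = (-2/5 - 1/5*(-2)) - 25*88 = (-2/5 + 2/5) - 2200 = 0 - 2200 = -2200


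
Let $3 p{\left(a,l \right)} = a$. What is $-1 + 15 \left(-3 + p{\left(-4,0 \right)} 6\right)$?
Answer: $-166$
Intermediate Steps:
$p{\left(a,l \right)} = \frac{a}{3}$
$-1 + 15 \left(-3 + p{\left(-4,0 \right)} 6\right) = -1 + 15 \left(-3 + \frac{1}{3} \left(-4\right) 6\right) = -1 + 15 \left(-3 - 8\right) = -1 + 15 \left(-11\right) = -1 - 165 = -166$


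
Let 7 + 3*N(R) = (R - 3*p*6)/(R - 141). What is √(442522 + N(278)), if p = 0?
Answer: 3*√922851591/137 ≈ 665.22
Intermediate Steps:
N(R) = -7/3 + R/(3*(-141 + R)) (N(R) = -7/3 + ((R - 3*0*6)/(R - 141))/3 = -7/3 + ((R + 0*6)/(-141 + R))/3 = -7/3 + ((R + 0)/(-141 + R))/3 = -7/3 + (R/(-141 + R))/3 = -7/3 + R/(3*(-141 + R)))
√(442522 + N(278)) = √(442522 + (329 - 2*278)/(-141 + 278)) = √(442522 + (329 - 556)/137) = √(442522 + (1/137)*(-227)) = √(442522 - 227/137) = √(60625287/137) = 3*√922851591/137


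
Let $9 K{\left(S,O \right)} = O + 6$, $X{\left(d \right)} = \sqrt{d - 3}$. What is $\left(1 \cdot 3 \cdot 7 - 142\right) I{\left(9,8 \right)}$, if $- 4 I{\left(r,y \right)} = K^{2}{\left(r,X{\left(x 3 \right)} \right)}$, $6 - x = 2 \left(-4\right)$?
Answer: $\frac{3025}{108} + \frac{121 \sqrt{39}}{27} \approx 55.996$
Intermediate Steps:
$x = 14$ ($x = 6 - 2 \left(-4\right) = 6 - -8 = 6 + 8 = 14$)
$X{\left(d \right)} = \sqrt{-3 + d}$
$K{\left(S,O \right)} = \frac{2}{3} + \frac{O}{9}$ ($K{\left(S,O \right)} = \frac{O + 6}{9} = \frac{6 + O}{9} = \frac{2}{3} + \frac{O}{9}$)
$I{\left(r,y \right)} = - \frac{\left(\frac{2}{3} + \frac{\sqrt{39}}{9}\right)^{2}}{4}$ ($I{\left(r,y \right)} = - \frac{\left(\frac{2}{3} + \frac{\sqrt{-3 + 14 \cdot 3}}{9}\right)^{2}}{4} = - \frac{\left(\frac{2}{3} + \frac{\sqrt{-3 + 42}}{9}\right)^{2}}{4} = - \frac{\left(\frac{2}{3} + \frac{\sqrt{39}}{9}\right)^{2}}{4}$)
$\left(1 \cdot 3 \cdot 7 - 142\right) I{\left(9,8 \right)} = \left(1 \cdot 3 \cdot 7 - 142\right) \left(- \frac{\left(6 + \sqrt{39}\right)^{2}}{324}\right) = \left(3 \cdot 7 - 142\right) \left(- \frac{\left(6 + \sqrt{39}\right)^{2}}{324}\right) = \left(21 - 142\right) \left(- \frac{\left(6 + \sqrt{39}\right)^{2}}{324}\right) = - 121 \left(- \frac{\left(6 + \sqrt{39}\right)^{2}}{324}\right) = \frac{121 \left(6 + \sqrt{39}\right)^{2}}{324}$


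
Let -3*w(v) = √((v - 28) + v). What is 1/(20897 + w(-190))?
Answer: 62691/1310053963 + 2*I*√102/1310053963 ≈ 4.7854e-5 + 1.5418e-8*I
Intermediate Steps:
w(v) = -√(-28 + 2*v)/3 (w(v) = -√((v - 28) + v)/3 = -√((-28 + v) + v)/3 = -√(-28 + 2*v)/3)
1/(20897 + w(-190)) = 1/(20897 - √(-28 + 2*(-190))/3) = 1/(20897 - √(-28 - 380)/3) = 1/(20897 - 2*I*√102/3)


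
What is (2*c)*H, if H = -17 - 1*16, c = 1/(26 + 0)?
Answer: -33/13 ≈ -2.5385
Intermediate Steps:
c = 1/26 ≈ 0.038462
H = -33 (H = -17 - 16 = -33)
(2*c)*H = (2*(1/26))*(-33) = (1/13)*(-33) = -33/13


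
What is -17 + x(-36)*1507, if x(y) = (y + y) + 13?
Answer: -88930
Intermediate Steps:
x(y) = 13 + 2*y (x(y) = 2*y + 13 = 13 + 2*y)
-17 + x(-36)*1507 = -17 + (13 + 2*(-36))*1507 = -17 + (13 - 72)*1507 = -17 - 59*1507 = -17 - 88913 = -88930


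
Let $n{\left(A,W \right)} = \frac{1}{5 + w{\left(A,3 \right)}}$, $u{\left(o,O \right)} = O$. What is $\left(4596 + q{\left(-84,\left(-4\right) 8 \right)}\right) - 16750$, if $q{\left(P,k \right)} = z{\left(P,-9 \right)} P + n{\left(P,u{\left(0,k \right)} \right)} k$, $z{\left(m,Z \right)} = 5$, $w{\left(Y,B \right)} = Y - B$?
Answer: $- \frac{515518}{41} \approx -12574.0$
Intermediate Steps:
$n{\left(A,W \right)} = \frac{1}{2 + A}$ ($n{\left(A,W \right)} = \frac{1}{5 + \left(A - 3\right)} = \frac{1}{5 + \left(-3 + A\right)} = \frac{1}{2 + A}$)
$q{\left(P,k \right)} = 5 P + \frac{k}{2 + P}$
$\left(4596 + q{\left(-84,\left(-4\right) 8 \right)}\right) - 16750 = \left(4596 + \frac{\left(-4\right) 8 + 5 \left(-84\right) \left(2 - 84\right)}{2 - 84}\right) - 16750 = \left(4596 + \frac{-32 + 5 \left(-84\right) \left(-82\right)}{-82}\right) - 16750 = \left(4596 - \frac{-32 + 34440}{82}\right) - 16750 = \left(4596 - \frac{17204}{41}\right) - 16750 = \frac{171232}{41} - 16750 = - \frac{515518}{41}$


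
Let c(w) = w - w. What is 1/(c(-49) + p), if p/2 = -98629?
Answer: -1/197258 ≈ -5.0695e-6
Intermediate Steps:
c(w) = 0
p = -197258 (p = 2*(-98629) = -197258)
1/(c(-49) + p) = 1/(0 - 197258) = 1/(-197258) = -1/197258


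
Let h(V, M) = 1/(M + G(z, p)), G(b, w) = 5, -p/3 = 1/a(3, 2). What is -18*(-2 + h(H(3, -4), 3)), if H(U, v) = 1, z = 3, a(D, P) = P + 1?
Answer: 135/4 ≈ 33.750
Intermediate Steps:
a(D, P) = 1 + P
p = -1 (p = -3/(1 + 2) = -3/3 = -3*⅓ = -1)
h(V, M) = 1/(5 + M) (h(V, M) = 1/(M + 5) = 1/(5 + M))
-18*(-2 + h(H(3, -4), 3)) = -18*(-2 + 1/(5 + 3)) = -18*(-2 + 1/8) = -18*(-2 + ⅛) = -18*(-15/8) = 135/4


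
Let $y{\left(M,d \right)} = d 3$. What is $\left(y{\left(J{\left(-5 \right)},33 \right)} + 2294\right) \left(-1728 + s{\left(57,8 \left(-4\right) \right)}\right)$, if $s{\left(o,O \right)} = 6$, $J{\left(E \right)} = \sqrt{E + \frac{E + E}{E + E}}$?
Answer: $-4120746$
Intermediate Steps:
$J{\left(E \right)} = \sqrt{1 + E}$ ($J{\left(E \right)} = \sqrt{E + \frac{2 E}{2 E}} = \sqrt{E + 2 E \frac{1}{2 E}} = \sqrt{E + 1} = \sqrt{1 + E}$)
$y{\left(M,d \right)} = 3 d$
$\left(y{\left(J{\left(-5 \right)},33 \right)} + 2294\right) \left(-1728 + s{\left(57,8 \left(-4\right) \right)}\right) = \left(3 \cdot 33 + 2294\right) \left(-1728 + 6\right) = \left(99 + 2294\right) \left(-1722\right) = 2393 \left(-1722\right) = -4120746$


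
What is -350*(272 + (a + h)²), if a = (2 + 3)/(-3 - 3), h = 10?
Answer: -2242975/18 ≈ -1.2461e+5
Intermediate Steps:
a = -⅚ (a = 5/(-6) = 5*(-⅙) = -⅚ ≈ -0.83333)
-350*(272 + (a + h)²) = -350*(272 + (-⅚ + 10)²) = -350*(272 + (55/6)²) = -350*(272 + 3025/36) = -350*12817/36 = -2242975/18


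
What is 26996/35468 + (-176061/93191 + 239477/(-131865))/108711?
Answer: 9015648715181914861/11845508543518940955 ≈ 0.76110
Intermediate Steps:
26996/35468 + (-176061/93191 + 239477/(-131865))/108711 = 26996*(1/35468) + (-176061*1/93191 + 239477*(-1/131865))*(1/108711) = 6749/8867 + (-176061/93191 - 239477/131865)*(1/108711) = 6749/8867 - 45533384872/12288631215*1/108711 = 6749/8867 - 45533384872/1335909388013865 = 9015648715181914861/11845508543518940955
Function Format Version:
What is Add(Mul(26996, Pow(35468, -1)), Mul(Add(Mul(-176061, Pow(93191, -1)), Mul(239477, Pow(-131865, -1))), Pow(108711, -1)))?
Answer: Rational(9015648715181914861, 11845508543518940955) ≈ 0.76110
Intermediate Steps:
Add(Mul(26996, Pow(35468, -1)), Mul(Add(Mul(-176061, Pow(93191, -1)), Mul(239477, Pow(-131865, -1))), Pow(108711, -1))) = Add(Mul(26996, Rational(1, 35468)), Mul(Add(Mul(-176061, Rational(1, 93191)), Mul(239477, Rational(-1, 131865))), Rational(1, 108711))) = Add(Rational(6749, 8867), Mul(Add(Rational(-176061, 93191), Rational(-239477, 131865)), Rational(1, 108711))) = Add(Rational(6749, 8867), Mul(Rational(-45533384872, 12288631215), Rational(1, 108711))) = Add(Rational(6749, 8867), Rational(-45533384872, 1335909388013865)) = Rational(9015648715181914861, 11845508543518940955)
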